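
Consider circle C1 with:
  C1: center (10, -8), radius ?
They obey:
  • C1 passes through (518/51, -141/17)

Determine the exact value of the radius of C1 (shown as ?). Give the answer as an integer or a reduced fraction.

1. [C1∋P]  r_C1² − 1/9 = 0  ⇒  r_C1 = 1/3 (r>0 drops 1)

1/3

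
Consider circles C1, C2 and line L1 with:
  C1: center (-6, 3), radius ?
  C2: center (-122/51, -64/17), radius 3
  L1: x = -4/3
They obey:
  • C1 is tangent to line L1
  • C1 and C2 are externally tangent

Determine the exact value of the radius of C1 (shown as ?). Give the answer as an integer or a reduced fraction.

1. [C1‖L1]  r_C1² − 196/9 = 0  ⇒  r_C1 = 14/3 (r>0 drops 1)
2. [ext C1·C2]  r_C1² + 6r_C1 − 448/9 = 0  ⇒  r_C1 = 14/3 (r>0 drops 1)

14/3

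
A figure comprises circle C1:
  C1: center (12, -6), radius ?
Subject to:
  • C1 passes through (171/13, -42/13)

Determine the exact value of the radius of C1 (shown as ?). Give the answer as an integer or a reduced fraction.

1. [C1∋P]  r_C1² − 9 = 0  ⇒  r_C1 = 3 (r>0 drops 1)

3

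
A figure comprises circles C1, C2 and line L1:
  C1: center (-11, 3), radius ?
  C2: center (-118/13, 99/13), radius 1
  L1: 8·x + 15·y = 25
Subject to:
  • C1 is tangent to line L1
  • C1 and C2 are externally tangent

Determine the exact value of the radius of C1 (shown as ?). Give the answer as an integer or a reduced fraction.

1. [C1‖L1]  r_C1² − 16 = 0  ⇒  r_C1 = 4 (r>0 drops 1)
2. [ext C1·C2]  r_C1² + 2r_C1 − 24 = 0  ⇒  r_C1 = 4 (r>0 drops 1)

4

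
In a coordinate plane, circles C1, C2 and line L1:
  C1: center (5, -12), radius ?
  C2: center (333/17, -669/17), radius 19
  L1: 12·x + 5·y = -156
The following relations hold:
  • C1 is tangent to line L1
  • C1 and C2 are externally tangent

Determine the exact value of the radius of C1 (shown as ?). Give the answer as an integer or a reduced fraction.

1. [C1‖L1]  r_C1² − 144 = 0  ⇒  r_C1 = 12 (r>0 drops 1)
2. [ext C1·C2]  r_C1² + 38r_C1 − 600 = 0  ⇒  r_C1 = 12 (r>0 drops 1)

12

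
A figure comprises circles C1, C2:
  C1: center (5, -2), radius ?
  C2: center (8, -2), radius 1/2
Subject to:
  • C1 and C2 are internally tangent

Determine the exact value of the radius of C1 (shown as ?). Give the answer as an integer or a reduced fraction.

1. [int C1,C2]  r_C1² − 1r_C1 − 35/4 = 0  ⇒  r_C1 = 7/2 (r>0 drops 1)

7/2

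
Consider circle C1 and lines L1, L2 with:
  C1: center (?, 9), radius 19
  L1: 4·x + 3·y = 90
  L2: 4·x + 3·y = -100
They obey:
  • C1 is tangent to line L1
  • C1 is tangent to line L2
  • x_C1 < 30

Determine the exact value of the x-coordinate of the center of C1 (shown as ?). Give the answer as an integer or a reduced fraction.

-8

1. [C1‖L1]  x_C1² − (63/2)x_C1 − 316 = 0  ⇒  x_C1 = -8 or 79/2
2. [C1‖L2]  x_C1² + (127/2)x_C1 + 444 = 0  ⇒  x_C1 = -111/2 or -8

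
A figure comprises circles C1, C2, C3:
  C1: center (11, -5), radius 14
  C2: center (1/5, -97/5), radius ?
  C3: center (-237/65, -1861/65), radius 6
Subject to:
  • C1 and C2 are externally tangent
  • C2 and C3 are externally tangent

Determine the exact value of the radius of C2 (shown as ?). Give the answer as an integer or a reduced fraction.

1. [ext C1·C2]  r_C2² + 28r_C2 − 128 = 0  ⇒  r_C2 = 4 (r>0 drops 1)
2. [ext C2·C3]  r_C2² + 12r_C2 − 64 = 0  ⇒  r_C2 = 4 (r>0 drops 1)

4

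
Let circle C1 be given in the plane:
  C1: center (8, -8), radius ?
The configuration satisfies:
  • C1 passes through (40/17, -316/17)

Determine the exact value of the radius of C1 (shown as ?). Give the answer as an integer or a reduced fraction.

1. [C1∋P]  r_C1² − 144 = 0  ⇒  r_C1 = 12 (r>0 drops 1)

12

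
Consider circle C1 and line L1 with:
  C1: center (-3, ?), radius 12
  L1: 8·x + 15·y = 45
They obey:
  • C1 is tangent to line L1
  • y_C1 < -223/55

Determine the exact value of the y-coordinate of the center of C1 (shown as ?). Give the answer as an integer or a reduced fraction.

-9

1. [C1‖L1]  y_C1² − (46/5)y_C1 − 819/5 = 0  ⇒  y_C1 = -9 or 91/5
2. given y_C1 < -223/55: keep -9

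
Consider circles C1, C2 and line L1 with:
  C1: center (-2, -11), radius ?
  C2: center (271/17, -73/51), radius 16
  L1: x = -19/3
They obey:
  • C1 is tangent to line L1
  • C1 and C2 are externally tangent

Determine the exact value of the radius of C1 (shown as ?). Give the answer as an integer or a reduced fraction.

1. [C1‖L1]  r_C1² − 169/9 = 0  ⇒  r_C1 = 13/3 (r>0 drops 1)
2. [ext C1·C2]  r_C1² + 32r_C1 − 1417/9 = 0  ⇒  r_C1 = 13/3 (r>0 drops 1)

13/3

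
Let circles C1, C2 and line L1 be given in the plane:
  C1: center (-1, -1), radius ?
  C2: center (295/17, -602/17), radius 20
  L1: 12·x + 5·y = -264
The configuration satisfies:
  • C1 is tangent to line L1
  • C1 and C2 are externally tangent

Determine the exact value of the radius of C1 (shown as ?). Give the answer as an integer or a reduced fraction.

19

1. [C1‖L1]  r_C1² − 361 = 0  ⇒  r_C1 = 19 (r>0 drops 1)
2. [ext C1·C2]  r_C1² + 40r_C1 − 1121 = 0  ⇒  r_C1 = 19 (r>0 drops 1)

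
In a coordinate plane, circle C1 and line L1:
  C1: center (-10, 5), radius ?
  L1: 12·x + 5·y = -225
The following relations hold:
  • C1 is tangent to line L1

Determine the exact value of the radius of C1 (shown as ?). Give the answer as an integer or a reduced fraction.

10

1. [C1‖L1]  r_C1² − 100 = 0  ⇒  r_C1 = 10 (r>0 drops 1)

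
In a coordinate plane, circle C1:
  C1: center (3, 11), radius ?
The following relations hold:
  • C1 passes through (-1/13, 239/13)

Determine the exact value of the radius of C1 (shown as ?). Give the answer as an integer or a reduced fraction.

1. [C1∋P]  r_C1² − 64 = 0  ⇒  r_C1 = 8 (r>0 drops 1)

8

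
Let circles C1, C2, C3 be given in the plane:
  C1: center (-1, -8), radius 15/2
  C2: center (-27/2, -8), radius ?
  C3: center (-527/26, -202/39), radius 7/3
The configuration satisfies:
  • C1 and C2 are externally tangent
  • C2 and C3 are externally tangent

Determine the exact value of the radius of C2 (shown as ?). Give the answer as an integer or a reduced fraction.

5

1. [ext C1·C2]  r_C2² + 15r_C2 − 100 = 0  ⇒  r_C2 = 5 (r>0 drops 1)
2. [ext C2·C3]  r_C2² + (14/3)r_C2 − 145/3 = 0  ⇒  r_C2 = 5 (r>0 drops 1)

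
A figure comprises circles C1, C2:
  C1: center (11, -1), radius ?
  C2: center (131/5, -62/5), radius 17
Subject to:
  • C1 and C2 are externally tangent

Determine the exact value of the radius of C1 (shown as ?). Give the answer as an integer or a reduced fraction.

1. [ext C1·C2]  r_C1² + 34r_C1 − 72 = 0  ⇒  r_C1 = 2 (r>0 drops 1)

2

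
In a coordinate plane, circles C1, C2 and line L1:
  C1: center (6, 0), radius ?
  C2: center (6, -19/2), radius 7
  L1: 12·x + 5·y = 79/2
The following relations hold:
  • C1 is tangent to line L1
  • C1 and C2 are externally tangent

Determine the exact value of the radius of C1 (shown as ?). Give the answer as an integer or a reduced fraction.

5/2

1. [C1‖L1]  r_C1² − 25/4 = 0  ⇒  r_C1 = 5/2 (r>0 drops 1)
2. [ext C1·C2]  r_C1² + 14r_C1 − 165/4 = 0  ⇒  r_C1 = 5/2 (r>0 drops 1)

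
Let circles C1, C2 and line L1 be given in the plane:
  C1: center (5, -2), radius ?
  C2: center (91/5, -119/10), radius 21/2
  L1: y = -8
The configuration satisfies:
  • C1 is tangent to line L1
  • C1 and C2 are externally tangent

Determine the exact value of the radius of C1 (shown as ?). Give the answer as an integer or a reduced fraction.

6

1. [C1‖L1]  r_C1² − 36 = 0  ⇒  r_C1 = 6 (r>0 drops 1)
2. [ext C1·C2]  r_C1² + 21r_C1 − 162 = 0  ⇒  r_C1 = 6 (r>0 drops 1)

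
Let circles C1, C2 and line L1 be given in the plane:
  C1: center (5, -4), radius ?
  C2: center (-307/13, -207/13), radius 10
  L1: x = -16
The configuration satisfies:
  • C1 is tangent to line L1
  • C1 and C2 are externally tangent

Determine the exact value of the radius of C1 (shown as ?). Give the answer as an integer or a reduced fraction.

1. [C1‖L1]  r_C1² − 441 = 0  ⇒  r_C1 = 21 (r>0 drops 1)
2. [ext C1·C2]  r_C1² + 20r_C1 − 861 = 0  ⇒  r_C1 = 21 (r>0 drops 1)

21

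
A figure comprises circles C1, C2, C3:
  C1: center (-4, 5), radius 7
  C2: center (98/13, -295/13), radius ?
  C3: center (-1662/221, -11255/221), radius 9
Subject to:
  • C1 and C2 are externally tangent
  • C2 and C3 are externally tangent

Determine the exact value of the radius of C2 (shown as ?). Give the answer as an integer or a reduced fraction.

23

1. [ext C1·C2]  r_C2² + 14r_C2 − 851 = 0  ⇒  r_C2 = 23 (r>0 drops 1)
2. [ext C2·C3]  r_C2² + 18r_C2 − 943 = 0  ⇒  r_C2 = 23 (r>0 drops 1)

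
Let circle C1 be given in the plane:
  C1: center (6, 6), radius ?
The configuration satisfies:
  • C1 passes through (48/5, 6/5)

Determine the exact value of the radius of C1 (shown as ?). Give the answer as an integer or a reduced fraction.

6

1. [C1∋P]  r_C1² − 36 = 0  ⇒  r_C1 = 6 (r>0 drops 1)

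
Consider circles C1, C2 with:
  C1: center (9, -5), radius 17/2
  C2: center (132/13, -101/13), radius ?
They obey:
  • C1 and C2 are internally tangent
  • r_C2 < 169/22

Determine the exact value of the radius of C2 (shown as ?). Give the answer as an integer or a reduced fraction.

1. [int C1,C2]  r_C2² − 17r_C2 + 253/4 = 0  ⇒  r_C2 = 11/2 or 23/2
2. given r_C2 < 169/22: keep 11/2

11/2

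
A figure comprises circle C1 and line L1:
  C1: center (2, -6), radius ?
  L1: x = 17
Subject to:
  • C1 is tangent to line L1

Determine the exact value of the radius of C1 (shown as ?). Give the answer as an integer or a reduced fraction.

1. [C1‖L1]  r_C1² − 225 = 0  ⇒  r_C1 = 15 (r>0 drops 1)

15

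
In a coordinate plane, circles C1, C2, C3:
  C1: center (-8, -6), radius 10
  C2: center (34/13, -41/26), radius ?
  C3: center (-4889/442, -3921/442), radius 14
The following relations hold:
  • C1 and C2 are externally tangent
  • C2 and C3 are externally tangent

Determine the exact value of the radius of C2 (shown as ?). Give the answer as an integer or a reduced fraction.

1. [ext C1·C2]  r_C2² + 20r_C2 − 129/4 = 0  ⇒  r_C2 = 3/2 (r>0 drops 1)
2. [ext C2·C3]  r_C2² + 28r_C2 − 177/4 = 0  ⇒  r_C2 = 3/2 (r>0 drops 1)

3/2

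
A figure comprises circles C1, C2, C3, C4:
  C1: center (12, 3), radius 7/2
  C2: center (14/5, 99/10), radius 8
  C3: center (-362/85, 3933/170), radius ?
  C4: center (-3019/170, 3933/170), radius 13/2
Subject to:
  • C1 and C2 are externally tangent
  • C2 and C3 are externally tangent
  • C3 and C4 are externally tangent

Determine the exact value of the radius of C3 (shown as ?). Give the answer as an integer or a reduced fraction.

7

1. [ext C2·C3]  r_C3² + 16r_C3 − 161 = 0  ⇒  r_C3 = 7 (r>0 drops 1)
2. [ext C3·C4]  r_C3² + 13r_C3 − 140 = 0  ⇒  r_C3 = 7 (r>0 drops 1)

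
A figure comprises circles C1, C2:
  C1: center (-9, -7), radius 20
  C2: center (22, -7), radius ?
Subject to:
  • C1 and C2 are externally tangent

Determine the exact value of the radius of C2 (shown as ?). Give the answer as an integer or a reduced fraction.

1. [ext C1·C2]  r_C2² + 40r_C2 − 561 = 0  ⇒  r_C2 = 11 (r>0 drops 1)

11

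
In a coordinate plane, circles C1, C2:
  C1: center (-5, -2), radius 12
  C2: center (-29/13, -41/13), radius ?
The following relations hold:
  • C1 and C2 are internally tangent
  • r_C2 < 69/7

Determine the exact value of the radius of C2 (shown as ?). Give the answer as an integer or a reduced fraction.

1. [int C1,C2]  r_C2² − 24r_C2 + 135 = 0  ⇒  r_C2 = 9 or 15
2. given r_C2 < 69/7: keep 9

9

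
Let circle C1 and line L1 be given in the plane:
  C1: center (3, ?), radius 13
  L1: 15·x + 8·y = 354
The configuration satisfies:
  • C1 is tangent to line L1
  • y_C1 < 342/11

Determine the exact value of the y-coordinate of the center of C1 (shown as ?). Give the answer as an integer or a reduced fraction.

11

1. [C1‖L1]  y_C1² − (309/4)y_C1 + 2915/4 = 0  ⇒  y_C1 = 11 or 265/4
2. given y_C1 < 342/11: keep 11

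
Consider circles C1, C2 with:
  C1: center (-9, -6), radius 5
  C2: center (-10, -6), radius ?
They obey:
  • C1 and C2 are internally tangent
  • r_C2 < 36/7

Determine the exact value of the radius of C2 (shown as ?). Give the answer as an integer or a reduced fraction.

4

1. [int C1,C2]  r_C2² − 10r_C2 + 24 = 0  ⇒  r_C2 = 4 or 6
2. given r_C2 < 36/7: keep 4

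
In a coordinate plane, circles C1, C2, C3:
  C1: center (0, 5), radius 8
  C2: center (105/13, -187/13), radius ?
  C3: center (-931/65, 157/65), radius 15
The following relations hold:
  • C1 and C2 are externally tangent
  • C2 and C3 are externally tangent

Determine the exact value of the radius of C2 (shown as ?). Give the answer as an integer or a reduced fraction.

13

1. [ext C1·C2]  r_C2² + 16r_C2 − 377 = 0  ⇒  r_C2 = 13 (r>0 drops 1)
2. [ext C2·C3]  r_C2² + 30r_C2 − 559 = 0  ⇒  r_C2 = 13 (r>0 drops 1)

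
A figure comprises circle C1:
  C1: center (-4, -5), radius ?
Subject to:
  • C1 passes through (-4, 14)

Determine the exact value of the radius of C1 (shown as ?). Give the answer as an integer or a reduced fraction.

1. [C1∋P]  r_C1² − 361 = 0  ⇒  r_C1 = 19 (r>0 drops 1)

19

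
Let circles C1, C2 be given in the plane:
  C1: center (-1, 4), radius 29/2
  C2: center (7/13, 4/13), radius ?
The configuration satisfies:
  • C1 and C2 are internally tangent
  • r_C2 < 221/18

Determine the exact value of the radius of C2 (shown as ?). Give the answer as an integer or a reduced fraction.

21/2

1. [int C1,C2]  r_C2² − 29r_C2 + 777/4 = 0  ⇒  r_C2 = 21/2 or 37/2
2. given r_C2 < 221/18: keep 21/2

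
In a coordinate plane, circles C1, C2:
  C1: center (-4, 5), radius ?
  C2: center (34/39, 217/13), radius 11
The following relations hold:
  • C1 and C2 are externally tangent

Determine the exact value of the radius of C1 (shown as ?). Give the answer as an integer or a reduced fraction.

1. [ext C1·C2]  r_C1² + 22r_C1 − 355/9 = 0  ⇒  r_C1 = 5/3 (r>0 drops 1)

5/3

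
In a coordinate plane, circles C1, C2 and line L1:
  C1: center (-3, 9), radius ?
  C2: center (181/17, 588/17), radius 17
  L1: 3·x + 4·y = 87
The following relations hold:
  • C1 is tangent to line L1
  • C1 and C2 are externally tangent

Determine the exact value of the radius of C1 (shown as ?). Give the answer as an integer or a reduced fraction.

1. [C1‖L1]  r_C1² − 144 = 0  ⇒  r_C1 = 12 (r>0 drops 1)
2. [ext C1·C2]  r_C1² + 34r_C1 − 552 = 0  ⇒  r_C1 = 12 (r>0 drops 1)

12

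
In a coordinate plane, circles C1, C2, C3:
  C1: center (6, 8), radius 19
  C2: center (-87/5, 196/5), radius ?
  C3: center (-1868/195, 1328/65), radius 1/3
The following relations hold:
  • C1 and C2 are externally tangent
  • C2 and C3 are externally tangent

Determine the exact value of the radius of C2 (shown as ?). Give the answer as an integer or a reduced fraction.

20

1. [ext C1·C2]  r_C2² + 38r_C2 − 1160 = 0  ⇒  r_C2 = 20 (r>0 drops 1)
2. [ext C2·C3]  r_C2² + (2/3)r_C2 − 1240/3 = 0  ⇒  r_C2 = 20 (r>0 drops 1)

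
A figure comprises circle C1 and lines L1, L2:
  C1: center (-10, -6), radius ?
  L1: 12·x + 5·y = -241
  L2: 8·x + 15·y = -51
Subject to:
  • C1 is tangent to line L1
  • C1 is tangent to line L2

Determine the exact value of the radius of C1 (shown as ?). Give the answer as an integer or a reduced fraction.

1. [C1‖L1]  r_C1² − 49 = 0  ⇒  r_C1 = 7 (r>0 drops 1)
2. [C1‖L2]  r_C1² − 49 = 0  ⇒  r_C1 = 7 (r>0 drops 1)

7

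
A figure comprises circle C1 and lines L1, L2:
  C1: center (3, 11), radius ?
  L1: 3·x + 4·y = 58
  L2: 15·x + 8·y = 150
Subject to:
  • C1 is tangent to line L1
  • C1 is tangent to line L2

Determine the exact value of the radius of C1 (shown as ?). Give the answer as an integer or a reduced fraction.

1. [C1‖L1]  r_C1² − 1 = 0  ⇒  r_C1 = 1 (r>0 drops 1)
2. [C1‖L2]  r_C1² − 1 = 0  ⇒  r_C1 = 1 (r>0 drops 1)

1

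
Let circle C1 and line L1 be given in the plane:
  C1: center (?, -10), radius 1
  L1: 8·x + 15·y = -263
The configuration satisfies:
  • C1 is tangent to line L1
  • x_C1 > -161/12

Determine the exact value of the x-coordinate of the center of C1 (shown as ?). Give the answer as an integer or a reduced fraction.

-12

1. [C1‖L1]  x_C1² + (113/4)x_C1 + 195 = 0  ⇒  x_C1 = -65/4 or -12
2. given x_C1 > -161/12: keep -12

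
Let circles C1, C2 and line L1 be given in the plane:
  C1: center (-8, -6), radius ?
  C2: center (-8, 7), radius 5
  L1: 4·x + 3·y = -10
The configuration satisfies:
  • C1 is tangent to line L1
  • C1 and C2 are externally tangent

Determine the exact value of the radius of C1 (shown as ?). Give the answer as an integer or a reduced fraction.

1. [C1‖L1]  r_C1² − 64 = 0  ⇒  r_C1 = 8 (r>0 drops 1)
2. [ext C1·C2]  r_C1² + 10r_C1 − 144 = 0  ⇒  r_C1 = 8 (r>0 drops 1)

8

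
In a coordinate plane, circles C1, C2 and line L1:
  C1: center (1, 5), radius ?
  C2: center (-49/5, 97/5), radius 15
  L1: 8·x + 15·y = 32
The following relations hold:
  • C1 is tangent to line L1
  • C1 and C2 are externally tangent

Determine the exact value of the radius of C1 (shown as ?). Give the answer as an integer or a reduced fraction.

1. [C1‖L1]  r_C1² − 9 = 0  ⇒  r_C1 = 3 (r>0 drops 1)
2. [ext C1·C2]  r_C1² + 30r_C1 − 99 = 0  ⇒  r_C1 = 3 (r>0 drops 1)

3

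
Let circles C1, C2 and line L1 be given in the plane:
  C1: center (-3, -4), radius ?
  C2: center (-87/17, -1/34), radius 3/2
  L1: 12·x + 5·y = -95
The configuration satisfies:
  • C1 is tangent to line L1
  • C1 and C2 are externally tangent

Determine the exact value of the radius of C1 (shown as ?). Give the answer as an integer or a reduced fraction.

3

1. [C1‖L1]  r_C1² − 9 = 0  ⇒  r_C1 = 3 (r>0 drops 1)
2. [ext C1·C2]  r_C1² + 3r_C1 − 18 = 0  ⇒  r_C1 = 3 (r>0 drops 1)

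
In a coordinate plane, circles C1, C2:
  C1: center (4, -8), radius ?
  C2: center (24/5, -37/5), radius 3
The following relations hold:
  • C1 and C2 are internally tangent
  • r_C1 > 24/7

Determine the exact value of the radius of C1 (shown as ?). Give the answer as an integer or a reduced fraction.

4

1. [int C1,C2]  r_C1² − 6r_C1 + 8 = 0  ⇒  r_C1 = 2 or 4
2. given r_C1 > 24/7: keep 4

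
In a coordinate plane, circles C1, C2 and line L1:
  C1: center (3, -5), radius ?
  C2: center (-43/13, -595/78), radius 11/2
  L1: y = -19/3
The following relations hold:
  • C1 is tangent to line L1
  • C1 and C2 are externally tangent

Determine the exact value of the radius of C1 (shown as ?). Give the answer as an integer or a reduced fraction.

1. [C1‖L1]  r_C1² − 16/9 = 0  ⇒  r_C1 = 4/3 (r>0 drops 1)
2. [ext C1·C2]  r_C1² + 11r_C1 − 148/9 = 0  ⇒  r_C1 = 4/3 (r>0 drops 1)

4/3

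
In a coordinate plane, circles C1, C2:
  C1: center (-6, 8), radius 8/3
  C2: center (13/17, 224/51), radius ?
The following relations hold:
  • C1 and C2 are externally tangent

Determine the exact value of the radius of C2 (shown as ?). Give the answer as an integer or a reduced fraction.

1. [ext C1·C2]  r_C2² + (16/3)r_C2 − 155/3 = 0  ⇒  r_C2 = 5 (r>0 drops 1)

5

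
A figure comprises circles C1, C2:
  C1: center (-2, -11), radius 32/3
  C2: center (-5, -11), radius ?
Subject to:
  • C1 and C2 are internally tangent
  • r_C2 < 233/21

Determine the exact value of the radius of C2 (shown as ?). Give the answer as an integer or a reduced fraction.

1. [int C1,C2]  r_C2² − (64/3)r_C2 + 943/9 = 0  ⇒  r_C2 = 23/3 or 41/3
2. given r_C2 < 233/21: keep 23/3

23/3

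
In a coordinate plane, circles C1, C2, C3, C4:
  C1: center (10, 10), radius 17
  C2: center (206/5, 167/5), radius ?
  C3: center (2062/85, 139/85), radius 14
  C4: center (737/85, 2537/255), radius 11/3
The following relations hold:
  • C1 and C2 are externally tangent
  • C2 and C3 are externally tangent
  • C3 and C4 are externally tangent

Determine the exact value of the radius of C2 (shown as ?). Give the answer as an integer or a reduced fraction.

22

1. [ext C1·C2]  r_C2² + 34r_C2 − 1232 = 0  ⇒  r_C2 = 22 (r>0 drops 1)
2. [ext C2·C3]  r_C2² + 28r_C2 − 1100 = 0  ⇒  r_C2 = 22 (r>0 drops 1)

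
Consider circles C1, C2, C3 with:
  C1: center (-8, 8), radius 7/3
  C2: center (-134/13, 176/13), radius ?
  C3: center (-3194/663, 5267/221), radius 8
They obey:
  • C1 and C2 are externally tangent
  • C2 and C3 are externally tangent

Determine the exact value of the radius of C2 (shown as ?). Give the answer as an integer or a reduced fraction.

11/3

1. [ext C1·C2]  r_C2² + (14/3)r_C2 − 275/9 = 0  ⇒  r_C2 = 11/3 (r>0 drops 1)
2. [ext C2·C3]  r_C2² + 16r_C2 − 649/9 = 0  ⇒  r_C2 = 11/3 (r>0 drops 1)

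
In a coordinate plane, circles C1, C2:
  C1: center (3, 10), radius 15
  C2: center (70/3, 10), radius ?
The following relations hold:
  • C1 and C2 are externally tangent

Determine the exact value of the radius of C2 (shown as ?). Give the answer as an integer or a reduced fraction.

1. [ext C1·C2]  r_C2² + 30r_C2 − 1696/9 = 0  ⇒  r_C2 = 16/3 (r>0 drops 1)

16/3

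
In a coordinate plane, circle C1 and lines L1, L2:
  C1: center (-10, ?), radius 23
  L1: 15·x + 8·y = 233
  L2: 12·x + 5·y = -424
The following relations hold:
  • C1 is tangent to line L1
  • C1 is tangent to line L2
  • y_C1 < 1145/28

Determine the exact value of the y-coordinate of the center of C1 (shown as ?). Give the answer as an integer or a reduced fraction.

-1

1. [C1‖L1]  y_C1² − (383/4)y_C1 − 387/4 = 0  ⇒  y_C1 = -1 or 387/4
2. [C1‖L2]  y_C1² + (608/5)y_C1 + 603/5 = 0  ⇒  y_C1 = -603/5 or -1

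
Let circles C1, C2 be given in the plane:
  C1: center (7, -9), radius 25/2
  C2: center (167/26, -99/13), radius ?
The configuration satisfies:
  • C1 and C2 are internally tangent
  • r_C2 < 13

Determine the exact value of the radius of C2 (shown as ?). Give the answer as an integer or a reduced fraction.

11

1. [int C1,C2]  r_C2² − 25r_C2 + 154 = 0  ⇒  r_C2 = 11 or 14
2. given r_C2 < 13: keep 11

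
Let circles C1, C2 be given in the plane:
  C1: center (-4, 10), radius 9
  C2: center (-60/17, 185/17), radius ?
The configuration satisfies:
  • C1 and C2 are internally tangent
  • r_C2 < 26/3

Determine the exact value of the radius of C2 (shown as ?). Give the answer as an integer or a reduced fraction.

8

1. [int C1,C2]  r_C2² − 18r_C2 + 80 = 0  ⇒  r_C2 = 8 or 10
2. given r_C2 < 26/3: keep 8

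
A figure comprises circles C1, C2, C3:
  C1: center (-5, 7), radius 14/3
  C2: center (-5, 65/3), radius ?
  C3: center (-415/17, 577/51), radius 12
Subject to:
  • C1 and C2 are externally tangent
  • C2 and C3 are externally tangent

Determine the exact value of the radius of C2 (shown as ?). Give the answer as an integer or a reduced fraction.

1. [ext C1·C2]  r_C2² + (28/3)r_C2 − 580/3 = 0  ⇒  r_C2 = 10 (r>0 drops 1)
2. [ext C2·C3]  r_C2² + 24r_C2 − 340 = 0  ⇒  r_C2 = 10 (r>0 drops 1)

10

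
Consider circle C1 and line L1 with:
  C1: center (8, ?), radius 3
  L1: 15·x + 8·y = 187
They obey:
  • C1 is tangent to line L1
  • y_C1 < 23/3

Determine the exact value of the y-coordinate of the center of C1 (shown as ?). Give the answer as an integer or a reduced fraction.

2

1. [C1‖L1]  y_C1² − (67/4)y_C1 + 59/2 = 0  ⇒  y_C1 = 2 or 59/4
2. given y_C1 < 23/3: keep 2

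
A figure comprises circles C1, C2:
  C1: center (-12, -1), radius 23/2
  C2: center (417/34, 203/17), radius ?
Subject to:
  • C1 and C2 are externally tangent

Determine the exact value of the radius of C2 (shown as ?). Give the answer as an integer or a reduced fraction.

1. [ext C1·C2]  r_C2² + 23r_C2 − 624 = 0  ⇒  r_C2 = 16 (r>0 drops 1)

16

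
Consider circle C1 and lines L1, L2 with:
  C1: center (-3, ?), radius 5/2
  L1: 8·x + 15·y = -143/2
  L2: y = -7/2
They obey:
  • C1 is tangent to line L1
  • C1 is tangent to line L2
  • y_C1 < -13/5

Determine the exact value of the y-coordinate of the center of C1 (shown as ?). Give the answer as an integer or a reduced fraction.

-6

1. [C1‖L1]  y_C1² + (19/3)y_C1 + 2 = 0  ⇒  y_C1 = -6 or -1/3
2. [C1‖L2]  y_C1² + 7y_C1 + 6 = 0  ⇒  y_C1 = -6 or -1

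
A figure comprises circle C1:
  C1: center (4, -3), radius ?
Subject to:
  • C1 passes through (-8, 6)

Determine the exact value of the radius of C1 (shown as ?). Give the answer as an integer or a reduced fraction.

15

1. [C1∋P]  r_C1² − 225 = 0  ⇒  r_C1 = 15 (r>0 drops 1)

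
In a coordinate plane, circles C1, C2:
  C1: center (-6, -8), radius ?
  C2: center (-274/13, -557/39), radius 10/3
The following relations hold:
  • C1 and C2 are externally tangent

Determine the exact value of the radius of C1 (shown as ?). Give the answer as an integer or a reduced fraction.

1. [ext C1·C2]  r_C1² + (20/3)r_C1 − 767/3 = 0  ⇒  r_C1 = 13 (r>0 drops 1)

13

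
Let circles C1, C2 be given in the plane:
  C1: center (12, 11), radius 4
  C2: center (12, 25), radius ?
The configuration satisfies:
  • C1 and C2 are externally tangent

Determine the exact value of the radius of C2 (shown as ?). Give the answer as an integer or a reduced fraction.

10

1. [ext C1·C2]  r_C2² + 8r_C2 − 180 = 0  ⇒  r_C2 = 10 (r>0 drops 1)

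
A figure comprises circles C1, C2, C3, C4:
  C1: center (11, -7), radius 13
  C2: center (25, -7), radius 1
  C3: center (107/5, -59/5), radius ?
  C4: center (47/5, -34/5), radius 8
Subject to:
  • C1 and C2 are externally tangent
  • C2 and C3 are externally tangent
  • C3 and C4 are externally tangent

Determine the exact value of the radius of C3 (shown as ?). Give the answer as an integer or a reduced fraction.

5

1. [ext C2·C3]  r_C3² + 2r_C3 − 35 = 0  ⇒  r_C3 = 5 (r>0 drops 1)
2. [ext C3·C4]  r_C3² + 16r_C3 − 105 = 0  ⇒  r_C3 = 5 (r>0 drops 1)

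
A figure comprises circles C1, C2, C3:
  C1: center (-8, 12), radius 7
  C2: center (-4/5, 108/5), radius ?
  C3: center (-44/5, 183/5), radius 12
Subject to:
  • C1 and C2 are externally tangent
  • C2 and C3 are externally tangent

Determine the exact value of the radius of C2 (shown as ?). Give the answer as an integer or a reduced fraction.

1. [ext C1·C2]  r_C2² + 14r_C2 − 95 = 0  ⇒  r_C2 = 5 (r>0 drops 1)
2. [ext C2·C3]  r_C2² + 24r_C2 − 145 = 0  ⇒  r_C2 = 5 (r>0 drops 1)

5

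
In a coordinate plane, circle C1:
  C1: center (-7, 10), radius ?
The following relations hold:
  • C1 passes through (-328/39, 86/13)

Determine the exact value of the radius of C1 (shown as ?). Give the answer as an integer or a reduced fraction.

11/3

1. [C1∋P]  r_C1² − 121/9 = 0  ⇒  r_C1 = 11/3 (r>0 drops 1)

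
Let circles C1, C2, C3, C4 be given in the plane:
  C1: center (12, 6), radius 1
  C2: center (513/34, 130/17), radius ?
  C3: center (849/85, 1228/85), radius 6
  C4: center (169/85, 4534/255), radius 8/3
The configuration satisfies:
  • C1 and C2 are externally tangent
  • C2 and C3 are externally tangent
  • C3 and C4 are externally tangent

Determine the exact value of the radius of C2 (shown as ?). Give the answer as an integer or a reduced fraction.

1. [ext C1·C2]  r_C2² + 2r_C2 − 45/4 = 0  ⇒  r_C2 = 5/2 (r>0 drops 1)
2. [ext C2·C3]  r_C2² + 12r_C2 − 145/4 = 0  ⇒  r_C2 = 5/2 (r>0 drops 1)

5/2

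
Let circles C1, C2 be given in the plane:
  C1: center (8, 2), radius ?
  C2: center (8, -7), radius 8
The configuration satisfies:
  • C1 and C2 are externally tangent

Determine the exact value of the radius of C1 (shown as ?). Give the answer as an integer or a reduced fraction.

1

1. [ext C1·C2]  r_C1² + 16r_C1 − 17 = 0  ⇒  r_C1 = 1 (r>0 drops 1)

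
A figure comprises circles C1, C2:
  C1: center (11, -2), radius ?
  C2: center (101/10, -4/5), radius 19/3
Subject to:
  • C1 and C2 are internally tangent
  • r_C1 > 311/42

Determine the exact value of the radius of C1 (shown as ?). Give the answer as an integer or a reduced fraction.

47/6

1. [int C1,C2]  r_C1² − (38/3)r_C1 + 1363/36 = 0  ⇒  r_C1 = 29/6 or 47/6
2. given r_C1 > 311/42: keep 47/6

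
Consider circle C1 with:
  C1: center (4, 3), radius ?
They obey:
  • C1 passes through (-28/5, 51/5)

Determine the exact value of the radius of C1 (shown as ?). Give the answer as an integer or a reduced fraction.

12

1. [C1∋P]  r_C1² − 144 = 0  ⇒  r_C1 = 12 (r>0 drops 1)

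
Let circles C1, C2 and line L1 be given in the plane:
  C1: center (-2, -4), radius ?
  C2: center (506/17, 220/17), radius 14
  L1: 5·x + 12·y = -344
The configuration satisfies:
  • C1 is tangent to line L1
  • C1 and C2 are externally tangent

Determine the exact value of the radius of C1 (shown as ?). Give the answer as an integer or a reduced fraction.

22

1. [C1‖L1]  r_C1² − 484 = 0  ⇒  r_C1 = 22 (r>0 drops 1)
2. [ext C1·C2]  r_C1² + 28r_C1 − 1100 = 0  ⇒  r_C1 = 22 (r>0 drops 1)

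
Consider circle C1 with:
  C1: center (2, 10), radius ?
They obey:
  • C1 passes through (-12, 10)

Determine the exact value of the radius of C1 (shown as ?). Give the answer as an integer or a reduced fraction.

1. [C1∋P]  r_C1² − 196 = 0  ⇒  r_C1 = 14 (r>0 drops 1)

14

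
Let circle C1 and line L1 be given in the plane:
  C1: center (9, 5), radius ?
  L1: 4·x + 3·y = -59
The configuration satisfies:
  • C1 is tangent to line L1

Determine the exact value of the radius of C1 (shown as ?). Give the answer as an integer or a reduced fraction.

1. [C1‖L1]  r_C1² − 484 = 0  ⇒  r_C1 = 22 (r>0 drops 1)

22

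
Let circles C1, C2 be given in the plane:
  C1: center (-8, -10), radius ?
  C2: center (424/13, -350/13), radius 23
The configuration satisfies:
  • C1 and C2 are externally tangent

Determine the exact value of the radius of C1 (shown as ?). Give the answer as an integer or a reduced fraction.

1. [ext C1·C2]  r_C1² + 46r_C1 − 1407 = 0  ⇒  r_C1 = 21 (r>0 drops 1)

21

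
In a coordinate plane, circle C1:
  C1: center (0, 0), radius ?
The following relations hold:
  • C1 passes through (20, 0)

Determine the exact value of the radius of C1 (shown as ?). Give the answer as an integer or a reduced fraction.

20

1. [C1∋P]  r_C1² − 400 = 0  ⇒  r_C1 = 20 (r>0 drops 1)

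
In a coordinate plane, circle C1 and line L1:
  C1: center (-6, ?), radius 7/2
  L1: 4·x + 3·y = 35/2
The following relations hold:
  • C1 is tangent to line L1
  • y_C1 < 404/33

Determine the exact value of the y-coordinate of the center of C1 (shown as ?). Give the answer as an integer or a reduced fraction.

8

1. [C1‖L1]  y_C1² − (83/3)y_C1 + 472/3 = 0  ⇒  y_C1 = 8 or 59/3
2. given y_C1 < 404/33: keep 8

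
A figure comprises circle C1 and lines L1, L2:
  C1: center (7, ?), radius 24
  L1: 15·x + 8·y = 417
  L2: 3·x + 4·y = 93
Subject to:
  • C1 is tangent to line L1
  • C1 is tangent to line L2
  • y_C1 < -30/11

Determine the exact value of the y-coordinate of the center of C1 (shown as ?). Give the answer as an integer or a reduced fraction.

-12

1. [C1‖L1]  y_C1² − 78y_C1 − 1080 = 0  ⇒  y_C1 = -12 or 90
2. [C1‖L2]  y_C1² − 36y_C1 − 576 = 0  ⇒  y_C1 = -12 or 48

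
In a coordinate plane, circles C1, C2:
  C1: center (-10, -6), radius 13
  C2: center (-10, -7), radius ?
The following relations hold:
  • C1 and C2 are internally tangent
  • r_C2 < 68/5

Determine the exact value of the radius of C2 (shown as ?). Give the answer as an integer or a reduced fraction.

12

1. [int C1,C2]  r_C2² − 26r_C2 + 168 = 0  ⇒  r_C2 = 12 or 14
2. given r_C2 < 68/5: keep 12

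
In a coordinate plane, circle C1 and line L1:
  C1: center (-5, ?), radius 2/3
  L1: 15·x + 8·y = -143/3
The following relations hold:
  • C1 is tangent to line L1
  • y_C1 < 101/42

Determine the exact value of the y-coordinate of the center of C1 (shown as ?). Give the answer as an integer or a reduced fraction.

2

1. [C1‖L1]  y_C1² − (41/6)y_C1 + 29/3 = 0  ⇒  y_C1 = 2 or 29/6
2. given y_C1 < 101/42: keep 2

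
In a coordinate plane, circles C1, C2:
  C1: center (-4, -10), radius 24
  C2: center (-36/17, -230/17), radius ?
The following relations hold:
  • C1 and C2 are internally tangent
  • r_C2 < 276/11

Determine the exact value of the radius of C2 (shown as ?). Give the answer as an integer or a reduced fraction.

1. [int C1,C2]  r_C2² − 48r_C2 + 560 = 0  ⇒  r_C2 = 20 or 28
2. given r_C2 < 276/11: keep 20

20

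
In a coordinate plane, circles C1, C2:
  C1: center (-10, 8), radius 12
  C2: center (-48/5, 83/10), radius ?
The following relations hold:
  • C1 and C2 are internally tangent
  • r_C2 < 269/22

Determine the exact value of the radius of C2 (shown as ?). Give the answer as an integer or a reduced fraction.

23/2

1. [int C1,C2]  r_C2² − 24r_C2 + 575/4 = 0  ⇒  r_C2 = 23/2 or 25/2
2. given r_C2 < 269/22: keep 23/2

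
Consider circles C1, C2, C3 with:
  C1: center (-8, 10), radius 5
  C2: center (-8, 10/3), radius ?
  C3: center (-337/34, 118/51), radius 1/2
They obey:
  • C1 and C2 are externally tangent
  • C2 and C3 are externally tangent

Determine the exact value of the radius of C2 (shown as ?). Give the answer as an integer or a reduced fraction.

1. [ext C1·C2]  r_C2² + 10r_C2 − 175/9 = 0  ⇒  r_C2 = 5/3 (r>0 drops 1)
2. [ext C2·C3]  r_C2² + 1r_C2 − 40/9 = 0  ⇒  r_C2 = 5/3 (r>0 drops 1)

5/3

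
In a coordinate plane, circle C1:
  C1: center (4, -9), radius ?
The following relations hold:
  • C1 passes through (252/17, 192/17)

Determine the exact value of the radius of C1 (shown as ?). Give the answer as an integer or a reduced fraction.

23

1. [C1∋P]  r_C1² − 529 = 0  ⇒  r_C1 = 23 (r>0 drops 1)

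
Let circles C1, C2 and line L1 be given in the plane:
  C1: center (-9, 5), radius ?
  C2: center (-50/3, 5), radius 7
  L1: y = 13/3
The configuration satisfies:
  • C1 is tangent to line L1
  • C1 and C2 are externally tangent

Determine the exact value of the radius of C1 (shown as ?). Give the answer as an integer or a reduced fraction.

1. [C1‖L1]  r_C1² − 4/9 = 0  ⇒  r_C1 = 2/3 (r>0 drops 1)
2. [ext C1·C2]  r_C1² + 14r_C1 − 88/9 = 0  ⇒  r_C1 = 2/3 (r>0 drops 1)

2/3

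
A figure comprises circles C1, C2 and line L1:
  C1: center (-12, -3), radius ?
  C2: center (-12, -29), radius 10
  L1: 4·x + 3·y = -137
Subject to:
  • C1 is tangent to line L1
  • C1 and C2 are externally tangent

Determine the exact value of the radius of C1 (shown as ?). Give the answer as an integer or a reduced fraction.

1. [C1‖L1]  r_C1² − 256 = 0  ⇒  r_C1 = 16 (r>0 drops 1)
2. [ext C1·C2]  r_C1² + 20r_C1 − 576 = 0  ⇒  r_C1 = 16 (r>0 drops 1)

16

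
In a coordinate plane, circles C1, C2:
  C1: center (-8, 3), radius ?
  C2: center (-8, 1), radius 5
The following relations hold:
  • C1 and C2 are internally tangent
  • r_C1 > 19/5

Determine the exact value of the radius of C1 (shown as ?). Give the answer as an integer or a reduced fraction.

1. [int C1,C2]  r_C1² − 10r_C1 + 21 = 0  ⇒  r_C1 = 3 or 7
2. given r_C1 > 19/5: keep 7

7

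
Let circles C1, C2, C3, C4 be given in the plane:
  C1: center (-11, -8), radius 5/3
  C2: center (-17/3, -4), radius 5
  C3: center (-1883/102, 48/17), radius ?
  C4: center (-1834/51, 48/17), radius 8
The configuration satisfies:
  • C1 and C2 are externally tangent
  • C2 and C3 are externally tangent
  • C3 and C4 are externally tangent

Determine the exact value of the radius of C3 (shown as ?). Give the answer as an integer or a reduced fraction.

1. [ext C2·C3]  r_C3² + 10r_C3 − 741/4 = 0  ⇒  r_C3 = 19/2 (r>0 drops 1)
2. [ext C3·C4]  r_C3² + 16r_C3 − 969/4 = 0  ⇒  r_C3 = 19/2 (r>0 drops 1)

19/2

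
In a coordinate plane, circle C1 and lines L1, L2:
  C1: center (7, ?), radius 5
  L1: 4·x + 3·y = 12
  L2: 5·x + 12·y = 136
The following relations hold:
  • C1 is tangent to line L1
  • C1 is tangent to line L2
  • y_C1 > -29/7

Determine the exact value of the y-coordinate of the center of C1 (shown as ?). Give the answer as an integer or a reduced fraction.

3

1. [C1‖L1]  y_C1² + (32/3)y_C1 − 41 = 0  ⇒  y_C1 = -41/3 or 3
2. [C1‖L2]  y_C1² − (101/6)y_C1 + 83/2 = 0  ⇒  y_C1 = 3 or 83/6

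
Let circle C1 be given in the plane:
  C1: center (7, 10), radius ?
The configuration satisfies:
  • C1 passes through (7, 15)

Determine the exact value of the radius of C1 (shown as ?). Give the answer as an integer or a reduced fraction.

5

1. [C1∋P]  r_C1² − 25 = 0  ⇒  r_C1 = 5 (r>0 drops 1)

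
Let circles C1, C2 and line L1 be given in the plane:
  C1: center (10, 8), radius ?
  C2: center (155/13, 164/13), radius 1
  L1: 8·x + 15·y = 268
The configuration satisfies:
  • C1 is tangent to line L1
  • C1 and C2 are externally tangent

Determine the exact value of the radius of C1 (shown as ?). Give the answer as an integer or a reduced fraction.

4

1. [C1‖L1]  r_C1² − 16 = 0  ⇒  r_C1 = 4 (r>0 drops 1)
2. [ext C1·C2]  r_C1² + 2r_C1 − 24 = 0  ⇒  r_C1 = 4 (r>0 drops 1)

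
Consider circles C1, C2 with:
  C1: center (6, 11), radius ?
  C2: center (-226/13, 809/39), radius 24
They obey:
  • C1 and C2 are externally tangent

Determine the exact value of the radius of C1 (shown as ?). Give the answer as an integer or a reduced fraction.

4/3

1. [ext C1·C2]  r_C1² + 48r_C1 − 592/9 = 0  ⇒  r_C1 = 4/3 (r>0 drops 1)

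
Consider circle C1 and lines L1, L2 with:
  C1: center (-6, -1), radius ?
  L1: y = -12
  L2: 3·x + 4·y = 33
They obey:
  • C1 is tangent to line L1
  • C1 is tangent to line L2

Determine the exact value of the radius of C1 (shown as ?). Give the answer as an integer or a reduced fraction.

1. [C1‖L1]  r_C1² − 121 = 0  ⇒  r_C1 = 11 (r>0 drops 1)
2. [C1‖L2]  r_C1² − 121 = 0  ⇒  r_C1 = 11 (r>0 drops 1)

11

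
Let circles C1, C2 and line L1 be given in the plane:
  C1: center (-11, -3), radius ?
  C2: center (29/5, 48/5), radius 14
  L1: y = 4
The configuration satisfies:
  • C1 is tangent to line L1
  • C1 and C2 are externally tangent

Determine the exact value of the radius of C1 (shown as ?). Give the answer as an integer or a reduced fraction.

1. [C1‖L1]  r_C1² − 49 = 0  ⇒  r_C1 = 7 (r>0 drops 1)
2. [ext C1·C2]  r_C1² + 28r_C1 − 245 = 0  ⇒  r_C1 = 7 (r>0 drops 1)

7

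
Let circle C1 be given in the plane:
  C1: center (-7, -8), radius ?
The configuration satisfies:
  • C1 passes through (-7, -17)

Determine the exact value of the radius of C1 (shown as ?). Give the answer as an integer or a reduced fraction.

9

1. [C1∋P]  r_C1² − 81 = 0  ⇒  r_C1 = 9 (r>0 drops 1)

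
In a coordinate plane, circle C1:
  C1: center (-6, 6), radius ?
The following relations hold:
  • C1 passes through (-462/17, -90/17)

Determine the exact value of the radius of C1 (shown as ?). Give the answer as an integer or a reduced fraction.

1. [C1∋P]  r_C1² − 576 = 0  ⇒  r_C1 = 24 (r>0 drops 1)

24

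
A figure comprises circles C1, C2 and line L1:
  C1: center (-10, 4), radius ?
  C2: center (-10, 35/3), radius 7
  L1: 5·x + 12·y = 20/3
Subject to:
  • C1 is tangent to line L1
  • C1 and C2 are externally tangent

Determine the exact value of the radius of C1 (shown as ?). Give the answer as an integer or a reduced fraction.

1. [C1‖L1]  r_C1² − 4/9 = 0  ⇒  r_C1 = 2/3 (r>0 drops 1)
2. [ext C1·C2]  r_C1² + 14r_C1 − 88/9 = 0  ⇒  r_C1 = 2/3 (r>0 drops 1)

2/3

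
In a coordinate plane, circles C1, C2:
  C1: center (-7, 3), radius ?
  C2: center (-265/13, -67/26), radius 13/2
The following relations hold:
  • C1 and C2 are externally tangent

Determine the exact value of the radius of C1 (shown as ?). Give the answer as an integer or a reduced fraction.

1. [ext C1·C2]  r_C1² + 13r_C1 − 168 = 0  ⇒  r_C1 = 8 (r>0 drops 1)

8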